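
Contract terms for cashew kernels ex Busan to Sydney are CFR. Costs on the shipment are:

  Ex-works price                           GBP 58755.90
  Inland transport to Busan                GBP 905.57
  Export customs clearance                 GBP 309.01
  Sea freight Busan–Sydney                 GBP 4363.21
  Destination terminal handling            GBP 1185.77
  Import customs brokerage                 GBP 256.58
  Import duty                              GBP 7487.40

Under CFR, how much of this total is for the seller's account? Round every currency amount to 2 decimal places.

Seller's account: GBP 64333.69

CFR: the seller pays costs through ocean freight to the destination port, but not insurance.
Seller's account: goods 58755.90 + inland to port 905.57 + export clearance 309.01 + freight 4363.21 = 64333.69
Buyer's account: destination terminal 1185.77 + brokerage 256.58 + duty 7487.40 = 8929.75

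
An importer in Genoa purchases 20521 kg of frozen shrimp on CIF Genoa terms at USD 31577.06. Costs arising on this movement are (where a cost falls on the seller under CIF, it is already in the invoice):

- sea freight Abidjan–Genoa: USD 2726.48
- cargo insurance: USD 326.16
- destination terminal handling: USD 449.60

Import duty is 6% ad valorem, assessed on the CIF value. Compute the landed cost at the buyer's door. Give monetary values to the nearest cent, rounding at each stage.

Total landed cost: USD 33921.28

CIF: the seller pays costs through ocean freight and marine insurance to the destination port.
Already in the invoice (seller's account under CIF): freight, insurance — exclude.
The CIF price already equals the CIF value: 31577.06
Import duty = 31577.06 × 6% = 1894.62
Buyer bears: destination terminal 449.60 + duty 1894.62 = 2344.22
Landed cost = invoice 31577.06 + 2344.22 = 33921.28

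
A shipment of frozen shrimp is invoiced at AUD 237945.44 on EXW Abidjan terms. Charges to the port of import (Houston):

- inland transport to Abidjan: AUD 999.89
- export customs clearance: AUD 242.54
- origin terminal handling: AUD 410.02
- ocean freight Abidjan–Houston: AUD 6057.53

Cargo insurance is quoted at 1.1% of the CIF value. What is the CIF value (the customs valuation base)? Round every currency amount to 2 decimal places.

Let C be the CIF value. C = EXW price + pre-shipment costs + freight + 1.1% × C
C − 1.1% × C = 237945.44 + 999.89 + 242.54 + 410.02 + 6057.53
0.989 × C = 245655.42
C = 245655.42 / 0.989 = 248387.68
Insurance premium = 1.1% × 248387.68 = 2732.26

CIF value: AUD 248387.68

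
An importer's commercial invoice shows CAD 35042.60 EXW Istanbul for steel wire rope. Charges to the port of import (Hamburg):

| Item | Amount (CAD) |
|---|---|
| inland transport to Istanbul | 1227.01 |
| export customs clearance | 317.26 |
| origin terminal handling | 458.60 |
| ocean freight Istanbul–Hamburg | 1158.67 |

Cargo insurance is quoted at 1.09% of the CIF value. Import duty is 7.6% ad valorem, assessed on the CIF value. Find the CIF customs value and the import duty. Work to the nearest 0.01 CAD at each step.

Let C be the CIF value. C = EXW price + pre-shipment costs + freight + 1.09% × C
C − 1.09% × C = 35042.60 + 1227.01 + 317.26 + 458.60 + 1158.67
0.9891 × C = 38204.14
C = 38204.14 / 0.9891 = 38625.15
Insurance premium = 1.09% × 38625.15 = 421.01
Import duty = 38625.15 × 7.6% = 2935.51

CIF value: CAD 38625.15; import duty: CAD 2935.51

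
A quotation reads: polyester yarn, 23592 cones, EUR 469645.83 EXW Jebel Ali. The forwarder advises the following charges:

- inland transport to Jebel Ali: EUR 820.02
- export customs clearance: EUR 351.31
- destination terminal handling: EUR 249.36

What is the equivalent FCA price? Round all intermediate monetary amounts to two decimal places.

Not relevant to the conversion: destination terminal — on the buyer under both terms; not part of either seller's price.
From EXW to FCA, the seller additionally bears: inland to port, export clearance.
FCA price = 469645.83 + 820.02 + 351.31 = 470817.16

FCA price: EUR 470817.16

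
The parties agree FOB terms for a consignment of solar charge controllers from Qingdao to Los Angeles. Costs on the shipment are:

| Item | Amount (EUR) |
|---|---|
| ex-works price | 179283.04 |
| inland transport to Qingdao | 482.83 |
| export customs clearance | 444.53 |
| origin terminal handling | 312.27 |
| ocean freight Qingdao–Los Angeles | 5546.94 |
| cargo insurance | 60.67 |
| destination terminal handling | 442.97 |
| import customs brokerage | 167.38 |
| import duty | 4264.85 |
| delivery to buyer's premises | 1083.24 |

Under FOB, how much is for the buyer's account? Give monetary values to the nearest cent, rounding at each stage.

FOB: the seller bears costs until goods are on board at the origin port; the buyer bears freight, insurance and all costs thereafter.
Seller's account: goods 179283.04 + inland to port 482.83 + export clearance 444.53 + origin terminal 312.27 = 180522.67
Buyer's account: freight 5546.94 + insurance 60.67 + destination terminal 442.97 + brokerage 167.38 + duty 4264.85 + delivery 1083.24 = 11566.05

Buyer's account: EUR 11566.05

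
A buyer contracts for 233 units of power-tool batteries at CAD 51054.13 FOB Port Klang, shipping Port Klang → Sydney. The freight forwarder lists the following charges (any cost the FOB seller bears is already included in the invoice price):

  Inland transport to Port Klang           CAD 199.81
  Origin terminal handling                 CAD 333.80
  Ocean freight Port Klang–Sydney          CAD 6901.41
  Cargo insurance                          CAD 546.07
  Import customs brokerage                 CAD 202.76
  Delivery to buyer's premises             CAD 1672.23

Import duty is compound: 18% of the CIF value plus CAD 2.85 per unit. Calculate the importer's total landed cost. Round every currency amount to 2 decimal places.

FOB: the seller bears costs until goods are on board at the origin port; the buyer bears freight, insurance and all costs thereafter.
Already in the invoice (seller's account under FOB): inland to port, origin terminal — exclude.
CIF value = FOB price + freight + insurance = 51054.13 + 6901.41 + 546.07 = 58501.61
Ad valorem component: 58501.61 × 18% = 10530.29
Specific component: 233 × 2.85 = 664.05
Import duty = 10530.29 + 664.05 = 11194.34
Buyer bears: freight 6901.41 + insurance 546.07 + brokerage 202.76 + delivery 1672.23 + duty 11194.34 = 20516.81
Landed cost = invoice 51054.13 + 20516.81 = 71570.94

Total landed cost: CAD 71570.94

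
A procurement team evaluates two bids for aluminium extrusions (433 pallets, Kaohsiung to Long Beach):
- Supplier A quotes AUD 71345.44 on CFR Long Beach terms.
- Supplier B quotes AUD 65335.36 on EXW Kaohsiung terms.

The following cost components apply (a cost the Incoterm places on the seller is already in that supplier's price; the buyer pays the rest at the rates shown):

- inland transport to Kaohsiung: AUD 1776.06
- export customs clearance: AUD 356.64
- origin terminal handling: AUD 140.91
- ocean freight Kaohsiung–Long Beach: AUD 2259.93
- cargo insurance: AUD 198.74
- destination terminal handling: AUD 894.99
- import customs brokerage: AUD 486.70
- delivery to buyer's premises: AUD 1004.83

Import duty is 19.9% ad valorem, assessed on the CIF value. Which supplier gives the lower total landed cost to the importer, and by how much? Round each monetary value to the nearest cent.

Supplier A (CFR):
CIF value = CFR price + insurance = 71345.44 + 198.74 = 71544.18
Import duty = 71544.18 × 19.9% = 14237.29
Buyer bears (A): 198.74 + 894.99 + 486.70 + 1004.83 = 2585.26
Landed cost (A) = invoice 71345.44 + 2585.26 + duty 14237.29 = 88167.99
Supplier B (EXW):
CIF value = EXW price + inland to port + export clearance + origin terminal + freight + insurance = 65335.36 + 1776.06 + 356.64 + 140.91 + 2259.93 + 198.74 = 70067.64
Import duty = 70067.64 × 19.9% = 13943.46
Buyer bears (B): 1776.06 + 356.64 + 140.91 + 2259.93 + 198.74 + 894.99 + 486.70 + 1004.83 = 7118.80
Landed cost (B) = invoice 65335.36 + 7118.80 + duty 13943.46 = 86397.62
Difference = |88167.99 − 86397.62| = 1770.37

Supplier B is cheaper by AUD 1770.37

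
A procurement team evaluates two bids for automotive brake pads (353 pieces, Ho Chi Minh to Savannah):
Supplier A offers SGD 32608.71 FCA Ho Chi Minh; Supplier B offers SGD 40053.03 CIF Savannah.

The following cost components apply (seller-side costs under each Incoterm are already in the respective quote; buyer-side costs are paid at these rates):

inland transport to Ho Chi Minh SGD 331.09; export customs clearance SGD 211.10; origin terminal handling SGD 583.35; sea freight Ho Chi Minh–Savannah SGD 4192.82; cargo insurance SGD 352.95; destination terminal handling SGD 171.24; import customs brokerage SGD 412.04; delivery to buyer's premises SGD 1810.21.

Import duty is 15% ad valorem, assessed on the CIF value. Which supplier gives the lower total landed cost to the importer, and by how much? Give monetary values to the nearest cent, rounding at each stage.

Supplier A (FCA):
CIF value = FCA price + origin terminal + freight + insurance = 32608.71 + 583.35 + 4192.82 + 352.95 = 37737.83
Import duty = 37737.83 × 15% = 5660.67
Buyer bears (A): 583.35 + 4192.82 + 352.95 + 171.24 + 412.04 + 1810.21 = 7522.61
Landed cost (A) = invoice 32608.71 + 7522.61 + duty 5660.67 = 45791.99
Supplier B (CIF):
The CIF price already equals the CIF value: 40053.03
Import duty = 40053.03 × 15% = 6007.95
Buyer bears (B): 171.24 + 412.04 + 1810.21 = 2393.49
Landed cost (B) = invoice 40053.03 + 2393.49 + duty 6007.95 = 48454.47
Difference = |45791.99 − 48454.47| = 2662.48

Supplier A is cheaper by SGD 2662.48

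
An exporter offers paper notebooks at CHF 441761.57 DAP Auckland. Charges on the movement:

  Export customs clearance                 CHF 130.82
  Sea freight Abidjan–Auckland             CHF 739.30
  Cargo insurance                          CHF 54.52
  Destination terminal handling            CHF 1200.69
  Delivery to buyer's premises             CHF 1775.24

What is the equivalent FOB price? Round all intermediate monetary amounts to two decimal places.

FOB price: CHF 437991.82

Not relevant to the conversion: export clearance — on the seller under both DAP and FOB; already in the DAP price and stays in the FOB price.
From DAP to FOB, the seller no longer bears: freight, insurance, destination terminal, delivery.
FOB price = 441761.57 − 739.30 − 54.52 − 1200.69 − 1775.24 = 437991.82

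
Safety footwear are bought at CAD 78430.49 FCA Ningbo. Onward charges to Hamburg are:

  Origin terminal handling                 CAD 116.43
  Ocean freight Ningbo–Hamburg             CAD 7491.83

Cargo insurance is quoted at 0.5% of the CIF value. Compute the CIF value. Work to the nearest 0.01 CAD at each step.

Let C be the CIF value. C = FCA price + pre-shipment costs + freight + 0.5% × C
C − 0.5% × C = 78430.49 + 116.43 + 7491.83
0.995 × C = 86038.75
C = 86038.75 / 0.995 = 86471.11
Insurance premium = 0.5% × 86471.11 = 432.36

CIF value: CAD 86471.11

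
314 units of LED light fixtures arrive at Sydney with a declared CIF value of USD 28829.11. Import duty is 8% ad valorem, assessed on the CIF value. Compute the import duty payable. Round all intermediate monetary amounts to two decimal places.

Import duty: USD 2306.33

Import duty = 28829.11 × 8% = 2306.33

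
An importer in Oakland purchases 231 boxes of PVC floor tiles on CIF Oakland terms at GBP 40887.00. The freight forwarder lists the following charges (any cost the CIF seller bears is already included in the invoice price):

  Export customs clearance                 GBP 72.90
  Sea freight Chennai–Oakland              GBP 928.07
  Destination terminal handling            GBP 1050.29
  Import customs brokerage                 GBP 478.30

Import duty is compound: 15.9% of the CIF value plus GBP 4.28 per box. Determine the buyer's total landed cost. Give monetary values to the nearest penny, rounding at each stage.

CIF: the seller pays costs through ocean freight and marine insurance to the destination port.
Already in the invoice (seller's account under CIF): export clearance, freight — exclude.
The CIF price already equals the CIF value: 40887.00
Ad valorem component: 40887.00 × 15.9% = 6501.03
Specific component: 231 × 4.28 = 988.68
Import duty = 6501.03 + 988.68 = 7489.71
Buyer bears: destination terminal 1050.29 + brokerage 478.30 + duty 7489.71 = 9018.30
Landed cost = invoice 40887.00 + 9018.30 = 49905.30

Total landed cost: GBP 49905.30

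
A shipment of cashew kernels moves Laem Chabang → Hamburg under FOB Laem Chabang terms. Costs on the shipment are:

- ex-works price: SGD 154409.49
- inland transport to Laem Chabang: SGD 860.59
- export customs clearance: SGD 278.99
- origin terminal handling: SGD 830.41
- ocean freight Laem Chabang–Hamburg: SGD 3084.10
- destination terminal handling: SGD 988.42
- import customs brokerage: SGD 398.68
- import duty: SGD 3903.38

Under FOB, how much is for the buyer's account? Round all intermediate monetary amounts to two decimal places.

FOB: the seller bears costs until goods are on board at the origin port; the buyer bears freight, insurance and all costs thereafter.
Seller's account: goods 154409.49 + inland to port 860.59 + export clearance 278.99 + origin terminal 830.41 = 156379.48
Buyer's account: freight 3084.10 + destination terminal 988.42 + brokerage 398.68 + duty 3903.38 = 8374.58

Buyer's account: SGD 8374.58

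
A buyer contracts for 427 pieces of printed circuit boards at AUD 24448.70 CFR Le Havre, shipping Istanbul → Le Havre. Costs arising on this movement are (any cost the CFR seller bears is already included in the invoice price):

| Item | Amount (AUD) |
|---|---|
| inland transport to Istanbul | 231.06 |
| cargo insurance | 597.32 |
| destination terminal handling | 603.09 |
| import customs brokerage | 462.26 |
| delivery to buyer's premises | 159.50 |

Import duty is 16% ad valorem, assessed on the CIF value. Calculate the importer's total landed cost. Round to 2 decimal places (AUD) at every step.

CFR: the seller pays costs through ocean freight to the destination port, but not insurance.
Already in the invoice (seller's account under CFR): inland to port — exclude.
CIF value = CFR price + insurance = 24448.70 + 597.32 = 25046.02
Import duty = 25046.02 × 16% = 4007.36
Buyer bears: insurance 597.32 + destination terminal 603.09 + brokerage 462.26 + delivery 159.50 + duty 4007.36 = 5829.53
Landed cost = invoice 24448.70 + 5829.53 = 30278.23

Total landed cost: AUD 30278.23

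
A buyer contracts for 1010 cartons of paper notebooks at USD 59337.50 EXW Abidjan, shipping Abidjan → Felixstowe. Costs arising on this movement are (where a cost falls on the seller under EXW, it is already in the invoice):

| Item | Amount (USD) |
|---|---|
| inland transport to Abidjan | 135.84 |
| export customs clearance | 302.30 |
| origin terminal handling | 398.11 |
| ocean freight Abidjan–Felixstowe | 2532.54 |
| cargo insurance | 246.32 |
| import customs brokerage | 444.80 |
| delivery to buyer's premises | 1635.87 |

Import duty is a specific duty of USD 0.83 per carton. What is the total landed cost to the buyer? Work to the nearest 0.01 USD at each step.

Total landed cost: USD 65871.58

EXW: the seller makes goods available at their premises; the buyer bears all onward costs.
CIF value = EXW price + inland to port + export clearance + origin terminal + freight + insurance = 59337.50 + 135.84 + 302.30 + 398.11 + 2532.54 + 246.32 = 62952.61
Import duty = 1010 × 0.83 = 838.30
Buyer bears: inland to port 135.84 + export clearance 302.30 + origin terminal 398.11 + freight 2532.54 + insurance 246.32 + brokerage 444.80 + delivery 1635.87 + duty 838.30 = 6534.08
Landed cost = invoice 59337.50 + 6534.08 = 65871.58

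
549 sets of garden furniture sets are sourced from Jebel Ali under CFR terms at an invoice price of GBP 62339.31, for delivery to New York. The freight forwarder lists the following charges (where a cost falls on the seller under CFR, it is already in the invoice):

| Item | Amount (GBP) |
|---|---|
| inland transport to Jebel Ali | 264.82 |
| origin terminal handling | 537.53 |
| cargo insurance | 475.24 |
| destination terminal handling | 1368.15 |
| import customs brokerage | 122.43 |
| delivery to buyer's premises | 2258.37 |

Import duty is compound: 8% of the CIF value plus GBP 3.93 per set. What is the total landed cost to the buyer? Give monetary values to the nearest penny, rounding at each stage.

Total landed cost: GBP 73746.23

CFR: the seller pays costs through ocean freight to the destination port, but not insurance.
Already in the invoice (seller's account under CFR): inland to port, origin terminal — exclude.
CIF value = CFR price + insurance = 62339.31 + 475.24 = 62814.55
Ad valorem component: 62814.55 × 8% = 5025.16
Specific component: 549 × 3.93 = 2157.57
Import duty = 5025.16 + 2157.57 = 7182.73
Buyer bears: insurance 475.24 + destination terminal 1368.15 + brokerage 122.43 + delivery 2258.37 + duty 7182.73 = 11406.92
Landed cost = invoice 62339.31 + 11406.92 = 73746.23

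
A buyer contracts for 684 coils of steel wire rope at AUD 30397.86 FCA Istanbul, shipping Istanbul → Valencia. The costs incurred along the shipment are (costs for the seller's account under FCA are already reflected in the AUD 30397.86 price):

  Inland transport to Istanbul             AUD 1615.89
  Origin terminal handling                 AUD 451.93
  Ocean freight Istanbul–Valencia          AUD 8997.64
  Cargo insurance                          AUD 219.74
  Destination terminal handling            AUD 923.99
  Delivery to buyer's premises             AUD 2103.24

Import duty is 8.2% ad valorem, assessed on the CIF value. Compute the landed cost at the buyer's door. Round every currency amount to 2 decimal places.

FCA: the seller delivers export-cleared goods to the carrier; the buyer bears costs from that point.
Already in the invoice (seller's account under FCA): inland to port — exclude.
CIF value = FCA price + origin terminal + freight + insurance = 30397.86 + 451.93 + 8997.64 + 219.74 = 40067.17
Import duty = 40067.17 × 8.2% = 3285.51
Buyer bears: origin terminal 451.93 + freight 8997.64 + insurance 219.74 + destination terminal 923.99 + delivery 2103.24 + duty 3285.51 = 15982.05
Landed cost = invoice 30397.86 + 15982.05 = 46379.91

Total landed cost: AUD 46379.91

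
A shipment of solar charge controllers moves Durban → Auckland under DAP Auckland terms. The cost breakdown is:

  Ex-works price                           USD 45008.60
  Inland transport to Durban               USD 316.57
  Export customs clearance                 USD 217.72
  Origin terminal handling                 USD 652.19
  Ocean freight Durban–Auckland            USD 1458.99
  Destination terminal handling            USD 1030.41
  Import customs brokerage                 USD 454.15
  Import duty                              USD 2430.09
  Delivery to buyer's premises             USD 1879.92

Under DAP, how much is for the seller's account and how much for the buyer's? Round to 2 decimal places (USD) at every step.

Seller: USD 50564.40; buyer: USD 2884.24

DAP: the seller bears all costs to the named destination except import duty and clearance.
Seller's account: goods 45008.60 + inland to port 316.57 + export clearance 217.72 + origin terminal 652.19 + freight 1458.99 + destination terminal 1030.41 + delivery 1879.92 = 50564.40
Buyer's account: brokerage 454.15 + duty 2430.09 = 2884.24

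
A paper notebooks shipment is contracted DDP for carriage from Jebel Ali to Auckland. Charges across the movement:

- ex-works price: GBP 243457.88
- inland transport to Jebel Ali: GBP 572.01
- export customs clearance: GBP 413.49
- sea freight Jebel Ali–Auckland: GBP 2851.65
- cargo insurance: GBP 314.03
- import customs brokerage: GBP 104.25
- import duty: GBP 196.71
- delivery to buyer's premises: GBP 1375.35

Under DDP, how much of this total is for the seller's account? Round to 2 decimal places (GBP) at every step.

DDP: the seller bears all costs including import duty.
Seller's account: goods 243457.88 + inland to port 572.01 + export clearance 413.49 + freight 2851.65 + insurance 314.03 + brokerage 104.25 + duty 196.71 + delivery 1375.35 = 249285.37
Buyer's account: 0.00

Seller's account: GBP 249285.37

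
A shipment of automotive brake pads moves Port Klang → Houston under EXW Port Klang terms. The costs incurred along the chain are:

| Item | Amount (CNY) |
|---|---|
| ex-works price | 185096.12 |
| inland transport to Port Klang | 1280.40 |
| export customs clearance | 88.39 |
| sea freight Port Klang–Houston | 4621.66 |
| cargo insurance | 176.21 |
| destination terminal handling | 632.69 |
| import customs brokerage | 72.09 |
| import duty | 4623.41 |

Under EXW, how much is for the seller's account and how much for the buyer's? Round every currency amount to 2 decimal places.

EXW: the seller makes goods available at their premises; the buyer bears all onward costs.
Seller's account: goods 185096.12 = 185096.12
Buyer's account: inland to port 1280.40 + export clearance 88.39 + freight 4621.66 + insurance 176.21 + destination terminal 632.69 + brokerage 72.09 + duty 4623.41 = 11494.85

Seller: CNY 185096.12; buyer: CNY 11494.85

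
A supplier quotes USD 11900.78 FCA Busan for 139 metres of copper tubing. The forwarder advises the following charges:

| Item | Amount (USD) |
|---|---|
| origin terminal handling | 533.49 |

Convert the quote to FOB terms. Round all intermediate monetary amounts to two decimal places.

FOB price: USD 12434.27

From FCA to FOB, the seller additionally bears: origin terminal.
FOB price = 11900.78 + 533.49 = 12434.27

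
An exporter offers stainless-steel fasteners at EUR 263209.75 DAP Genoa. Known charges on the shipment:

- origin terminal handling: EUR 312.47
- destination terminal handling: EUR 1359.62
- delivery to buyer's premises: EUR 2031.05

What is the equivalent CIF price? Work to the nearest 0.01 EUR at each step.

CIF price: EUR 259819.08

Not relevant to the conversion: origin terminal — on the seller under both DAP and CIF; already in the DAP price and stays in the CIF price.
From DAP to CIF, the seller no longer bears: destination terminal, delivery.
CIF price = 263209.75 − 1359.62 − 2031.05 = 259819.08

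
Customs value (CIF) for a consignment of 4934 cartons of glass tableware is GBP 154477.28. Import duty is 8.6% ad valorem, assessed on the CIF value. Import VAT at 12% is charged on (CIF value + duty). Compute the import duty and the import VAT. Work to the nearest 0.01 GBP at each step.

Import duty: GBP 13285.05; import VAT: GBP 20131.48

Import duty = 154477.28 × 8.6% = 13285.05
VAT base = CIF + duty = 154477.28 + 13285.05 = 167762.33
Import VAT = 167762.33 × 12% = 20131.48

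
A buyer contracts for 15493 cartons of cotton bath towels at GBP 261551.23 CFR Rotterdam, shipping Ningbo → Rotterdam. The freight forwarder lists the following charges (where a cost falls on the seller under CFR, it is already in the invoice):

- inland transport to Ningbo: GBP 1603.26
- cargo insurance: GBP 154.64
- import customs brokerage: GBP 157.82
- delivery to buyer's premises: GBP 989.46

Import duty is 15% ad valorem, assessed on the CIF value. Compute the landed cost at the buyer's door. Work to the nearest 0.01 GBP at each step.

CFR: the seller pays costs through ocean freight to the destination port, but not insurance.
Already in the invoice (seller's account under CFR): inland to port — exclude.
CIF value = CFR price + insurance = 261551.23 + 154.64 = 261705.87
Import duty = 261705.87 × 15% = 39255.88
Buyer bears: insurance 154.64 + brokerage 157.82 + delivery 989.46 + duty 39255.88 = 40557.80
Landed cost = invoice 261551.23 + 40557.80 = 302109.03

Total landed cost: GBP 302109.03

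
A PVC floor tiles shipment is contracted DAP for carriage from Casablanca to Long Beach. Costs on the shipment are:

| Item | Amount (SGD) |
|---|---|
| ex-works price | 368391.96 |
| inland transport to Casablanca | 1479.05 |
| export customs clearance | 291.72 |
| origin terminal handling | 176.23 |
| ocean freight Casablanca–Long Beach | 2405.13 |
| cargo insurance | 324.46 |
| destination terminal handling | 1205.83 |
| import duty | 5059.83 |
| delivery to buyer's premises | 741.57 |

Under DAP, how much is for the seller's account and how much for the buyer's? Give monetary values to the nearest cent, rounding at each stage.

Seller: SGD 375015.95; buyer: SGD 5059.83

DAP: the seller bears all costs to the named destination except import duty and clearance.
Seller's account: goods 368391.96 + inland to port 1479.05 + export clearance 291.72 + origin terminal 176.23 + freight 2405.13 + insurance 324.46 + destination terminal 1205.83 + delivery 741.57 = 375015.95
Buyer's account: duty 5059.83 = 5059.83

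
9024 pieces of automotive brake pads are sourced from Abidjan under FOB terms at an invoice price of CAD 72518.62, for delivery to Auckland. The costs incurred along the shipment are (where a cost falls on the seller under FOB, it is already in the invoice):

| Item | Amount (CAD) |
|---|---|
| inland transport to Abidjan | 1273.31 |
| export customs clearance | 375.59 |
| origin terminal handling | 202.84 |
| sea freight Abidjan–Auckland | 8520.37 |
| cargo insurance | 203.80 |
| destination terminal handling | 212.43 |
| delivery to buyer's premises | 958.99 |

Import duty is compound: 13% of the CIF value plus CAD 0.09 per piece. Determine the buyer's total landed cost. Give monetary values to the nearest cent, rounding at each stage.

Total landed cost: CAD 93787.93

FOB: the seller bears costs until goods are on board at the origin port; the buyer bears freight, insurance and all costs thereafter.
Already in the invoice (seller's account under FOB): inland to port, export clearance, origin terminal — exclude.
CIF value = FOB price + freight + insurance = 72518.62 + 8520.37 + 203.80 = 81242.79
Ad valorem component: 81242.79 × 13% = 10561.56
Specific component: 9024 × 0.09 = 812.16
Import duty = 10561.56 + 812.16 = 11373.72
Buyer bears: freight 8520.37 + insurance 203.80 + destination terminal 212.43 + delivery 958.99 + duty 11373.72 = 21269.31
Landed cost = invoice 72518.62 + 21269.31 = 93787.93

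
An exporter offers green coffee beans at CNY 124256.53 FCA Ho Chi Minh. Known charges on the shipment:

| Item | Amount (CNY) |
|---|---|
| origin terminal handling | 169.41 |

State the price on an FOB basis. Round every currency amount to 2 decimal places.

From FCA to FOB, the seller additionally bears: origin terminal.
FOB price = 124256.53 + 169.41 = 124425.94

FOB price: CNY 124425.94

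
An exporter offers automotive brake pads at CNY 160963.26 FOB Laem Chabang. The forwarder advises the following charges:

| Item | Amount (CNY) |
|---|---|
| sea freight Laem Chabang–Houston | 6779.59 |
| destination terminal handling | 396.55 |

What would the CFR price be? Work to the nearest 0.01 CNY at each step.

Not relevant to the conversion: destination terminal — on the buyer under both terms; not part of either seller's price.
From FOB to CFR, the seller additionally bears: freight.
CFR price = 160963.26 + 6779.59 = 167742.85

CFR price: CNY 167742.85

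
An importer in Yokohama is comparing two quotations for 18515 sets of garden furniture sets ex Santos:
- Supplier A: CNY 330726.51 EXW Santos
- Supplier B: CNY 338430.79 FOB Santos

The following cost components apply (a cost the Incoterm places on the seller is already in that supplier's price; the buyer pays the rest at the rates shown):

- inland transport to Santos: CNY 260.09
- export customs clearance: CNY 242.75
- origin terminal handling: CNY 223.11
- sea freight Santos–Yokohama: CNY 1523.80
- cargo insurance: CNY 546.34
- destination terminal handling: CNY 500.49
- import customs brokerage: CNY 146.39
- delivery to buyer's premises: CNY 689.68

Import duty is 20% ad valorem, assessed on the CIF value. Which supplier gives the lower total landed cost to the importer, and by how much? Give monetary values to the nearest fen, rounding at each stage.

Supplier A (EXW):
CIF value = EXW price + inland to port + export clearance + origin terminal + freight + insurance = 330726.51 + 260.09 + 242.75 + 223.11 + 1523.80 + 546.34 = 333522.60
Import duty = 333522.60 × 20% = 66704.52
Buyer bears (A): 260.09 + 242.75 + 223.11 + 1523.80 + 546.34 + 500.49 + 146.39 + 689.68 = 4132.65
Landed cost (A) = invoice 330726.51 + 4132.65 + duty 66704.52 = 401563.68
Supplier B (FOB):
CIF value = FOB price + freight + insurance = 338430.79 + 1523.80 + 546.34 = 340500.93
Import duty = 340500.93 × 20% = 68100.19
Buyer bears (B): 1523.80 + 546.34 + 500.49 + 146.39 + 689.68 = 3406.70
Landed cost (B) = invoice 338430.79 + 3406.70 + duty 68100.19 = 409937.68
Difference = |401563.68 − 409937.68| = 8374.00

Supplier A is cheaper by CNY 8374.00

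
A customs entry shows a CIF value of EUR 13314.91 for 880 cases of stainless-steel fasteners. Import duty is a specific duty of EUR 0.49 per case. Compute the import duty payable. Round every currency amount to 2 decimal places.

Import duty: EUR 431.20

Import duty = 880 × 0.49 = 431.20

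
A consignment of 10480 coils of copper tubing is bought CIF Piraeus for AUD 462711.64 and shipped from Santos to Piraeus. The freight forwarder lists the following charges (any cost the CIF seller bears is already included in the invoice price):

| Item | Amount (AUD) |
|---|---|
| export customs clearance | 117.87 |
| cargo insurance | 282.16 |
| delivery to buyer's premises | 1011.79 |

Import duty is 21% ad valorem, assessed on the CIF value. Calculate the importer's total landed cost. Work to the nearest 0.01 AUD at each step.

CIF: the seller pays costs through ocean freight and marine insurance to the destination port.
Already in the invoice (seller's account under CIF): export clearance, insurance — exclude.
The CIF price already equals the CIF value: 462711.64
Import duty = 462711.64 × 21% = 97169.44
Buyer bears: delivery 1011.79 + duty 97169.44 = 98181.23
Landed cost = invoice 462711.64 + 98181.23 = 560892.87

Total landed cost: AUD 560892.87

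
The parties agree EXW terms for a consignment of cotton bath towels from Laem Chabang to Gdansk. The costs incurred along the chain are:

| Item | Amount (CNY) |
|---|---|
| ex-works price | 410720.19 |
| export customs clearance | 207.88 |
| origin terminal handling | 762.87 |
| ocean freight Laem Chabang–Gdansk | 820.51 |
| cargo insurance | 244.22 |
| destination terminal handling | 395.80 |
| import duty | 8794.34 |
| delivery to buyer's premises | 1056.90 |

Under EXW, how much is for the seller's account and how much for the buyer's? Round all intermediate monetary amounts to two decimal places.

EXW: the seller makes goods available at their premises; the buyer bears all onward costs.
Seller's account: goods 410720.19 = 410720.19
Buyer's account: export clearance 207.88 + origin terminal 762.87 + freight 820.51 + insurance 244.22 + destination terminal 395.80 + duty 8794.34 + delivery 1056.90 = 12282.52

Seller: CNY 410720.19; buyer: CNY 12282.52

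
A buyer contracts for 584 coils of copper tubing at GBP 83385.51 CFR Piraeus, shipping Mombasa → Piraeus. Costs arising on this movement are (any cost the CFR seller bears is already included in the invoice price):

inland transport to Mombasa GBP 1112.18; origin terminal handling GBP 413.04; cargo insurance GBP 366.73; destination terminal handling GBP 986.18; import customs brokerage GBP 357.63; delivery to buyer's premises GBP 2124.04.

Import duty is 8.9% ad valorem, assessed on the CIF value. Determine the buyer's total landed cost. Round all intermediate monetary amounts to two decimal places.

CFR: the seller pays costs through ocean freight to the destination port, but not insurance.
Already in the invoice (seller's account under CFR): inland to port, origin terminal — exclude.
CIF value = CFR price + insurance = 83385.51 + 366.73 = 83752.24
Import duty = 83752.24 × 8.9% = 7453.95
Buyer bears: insurance 366.73 + destination terminal 986.18 + brokerage 357.63 + delivery 2124.04 + duty 7453.95 = 11288.53
Landed cost = invoice 83385.51 + 11288.53 = 94674.04

Total landed cost: GBP 94674.04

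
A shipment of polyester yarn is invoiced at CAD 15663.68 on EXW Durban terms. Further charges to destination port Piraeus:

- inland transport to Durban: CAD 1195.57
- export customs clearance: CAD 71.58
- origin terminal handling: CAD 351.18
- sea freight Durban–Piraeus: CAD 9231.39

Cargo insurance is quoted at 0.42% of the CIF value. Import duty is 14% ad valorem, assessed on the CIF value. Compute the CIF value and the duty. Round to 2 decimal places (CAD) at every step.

Let C be the CIF value. C = EXW price + pre-shipment costs + freight + 0.42% × C
C − 0.42% × C = 15663.68 + 1195.57 + 71.58 + 351.18 + 9231.39
0.9958 × C = 26513.40
C = 26513.40 / 0.9958 = 26625.23
Insurance premium = 0.42% × 26625.23 = 111.83
Import duty = 26625.23 × 14% = 3727.53

CIF value: CAD 26625.23; import duty: CAD 3727.53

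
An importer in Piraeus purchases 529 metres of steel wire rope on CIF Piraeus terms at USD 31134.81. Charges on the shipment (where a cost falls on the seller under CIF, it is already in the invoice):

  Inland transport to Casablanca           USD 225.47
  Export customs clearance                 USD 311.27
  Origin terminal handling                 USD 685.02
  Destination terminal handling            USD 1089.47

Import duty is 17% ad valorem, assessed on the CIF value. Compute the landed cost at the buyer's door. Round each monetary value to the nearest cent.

CIF: the seller pays costs through ocean freight and marine insurance to the destination port.
Already in the invoice (seller's account under CIF): inland to port, export clearance, origin terminal — exclude.
The CIF price already equals the CIF value: 31134.81
Import duty = 31134.81 × 17% = 5292.92
Buyer bears: destination terminal 1089.47 + duty 5292.92 = 6382.39
Landed cost = invoice 31134.81 + 6382.39 = 37517.20

Total landed cost: USD 37517.20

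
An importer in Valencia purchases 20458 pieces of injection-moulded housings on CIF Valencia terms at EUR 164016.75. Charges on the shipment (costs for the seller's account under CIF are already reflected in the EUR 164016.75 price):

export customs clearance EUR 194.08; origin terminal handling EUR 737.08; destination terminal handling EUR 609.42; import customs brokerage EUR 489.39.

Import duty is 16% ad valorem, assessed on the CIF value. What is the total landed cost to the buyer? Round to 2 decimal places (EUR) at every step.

CIF: the seller pays costs through ocean freight and marine insurance to the destination port.
Already in the invoice (seller's account under CIF): export clearance, origin terminal — exclude.
The CIF price already equals the CIF value: 164016.75
Import duty = 164016.75 × 16% = 26242.68
Buyer bears: destination terminal 609.42 + brokerage 489.39 + duty 26242.68 = 27341.49
Landed cost = invoice 164016.75 + 27341.49 = 191358.24

Total landed cost: EUR 191358.24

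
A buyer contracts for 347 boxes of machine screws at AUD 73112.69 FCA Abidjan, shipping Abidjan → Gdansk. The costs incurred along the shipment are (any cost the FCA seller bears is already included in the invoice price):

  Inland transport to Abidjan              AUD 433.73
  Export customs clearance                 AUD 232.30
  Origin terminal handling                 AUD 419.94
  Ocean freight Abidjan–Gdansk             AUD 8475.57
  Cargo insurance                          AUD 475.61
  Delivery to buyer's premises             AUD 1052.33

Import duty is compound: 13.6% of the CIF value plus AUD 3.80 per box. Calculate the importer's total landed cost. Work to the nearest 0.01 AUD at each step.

Total landed cost: AUD 96072.54

FCA: the seller delivers export-cleared goods to the carrier; the buyer bears costs from that point.
Already in the invoice (seller's account under FCA): inland to port, export clearance — exclude.
CIF value = FCA price + origin terminal + freight + insurance = 73112.69 + 419.94 + 8475.57 + 475.61 = 82483.81
Ad valorem component: 82483.81 × 13.6% = 11217.80
Specific component: 347 × 3.80 = 1318.60
Import duty = 11217.80 + 1318.60 = 12536.40
Buyer bears: origin terminal 419.94 + freight 8475.57 + insurance 475.61 + delivery 1052.33 + duty 12536.40 = 22959.85
Landed cost = invoice 73112.69 + 22959.85 = 96072.54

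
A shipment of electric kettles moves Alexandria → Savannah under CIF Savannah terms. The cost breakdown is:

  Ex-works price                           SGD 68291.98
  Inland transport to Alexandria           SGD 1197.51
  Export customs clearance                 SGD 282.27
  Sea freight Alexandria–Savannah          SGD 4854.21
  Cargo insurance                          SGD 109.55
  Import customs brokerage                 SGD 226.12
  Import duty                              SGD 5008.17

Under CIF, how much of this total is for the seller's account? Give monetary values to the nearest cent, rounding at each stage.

CIF: the seller pays costs through ocean freight and marine insurance to the destination port.
Seller's account: goods 68291.98 + inland to port 1197.51 + export clearance 282.27 + freight 4854.21 + insurance 109.55 = 74735.52
Buyer's account: brokerage 226.12 + duty 5008.17 = 5234.29

Seller's account: SGD 74735.52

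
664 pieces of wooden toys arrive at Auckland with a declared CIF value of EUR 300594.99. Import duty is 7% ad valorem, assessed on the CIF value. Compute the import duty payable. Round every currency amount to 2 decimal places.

Import duty: EUR 21041.65

Import duty = 300594.99 × 7% = 21041.65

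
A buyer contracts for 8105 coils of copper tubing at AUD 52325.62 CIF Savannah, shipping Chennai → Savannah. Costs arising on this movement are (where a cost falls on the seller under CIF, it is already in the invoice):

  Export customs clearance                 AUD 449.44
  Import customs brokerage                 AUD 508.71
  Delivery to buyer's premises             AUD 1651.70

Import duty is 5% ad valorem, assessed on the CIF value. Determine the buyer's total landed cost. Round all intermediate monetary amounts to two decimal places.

Total landed cost: AUD 57102.31

CIF: the seller pays costs through ocean freight and marine insurance to the destination port.
Already in the invoice (seller's account under CIF): export clearance — exclude.
The CIF price already equals the CIF value: 52325.62
Import duty = 52325.62 × 5% = 2616.28
Buyer bears: brokerage 508.71 + delivery 1651.70 + duty 2616.28 = 4776.69
Landed cost = invoice 52325.62 + 4776.69 = 57102.31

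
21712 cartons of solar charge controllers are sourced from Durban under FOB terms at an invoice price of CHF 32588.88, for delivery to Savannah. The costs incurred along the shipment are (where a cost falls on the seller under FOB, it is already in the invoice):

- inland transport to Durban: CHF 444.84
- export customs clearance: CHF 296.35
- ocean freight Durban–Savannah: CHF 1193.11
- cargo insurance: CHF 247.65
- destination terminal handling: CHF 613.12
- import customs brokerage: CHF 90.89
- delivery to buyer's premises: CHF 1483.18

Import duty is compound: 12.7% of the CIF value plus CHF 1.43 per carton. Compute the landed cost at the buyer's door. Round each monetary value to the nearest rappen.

Total landed cost: CHF 71586.75

FOB: the seller bears costs until goods are on board at the origin port; the buyer bears freight, insurance and all costs thereafter.
Already in the invoice (seller's account under FOB): inland to port, export clearance — exclude.
CIF value = FOB price + freight + insurance = 32588.88 + 1193.11 + 247.65 = 34029.64
Ad valorem component: 34029.64 × 12.7% = 4321.76
Specific component: 21712 × 1.43 = 31048.16
Import duty = 4321.76 + 31048.16 = 35369.92
Buyer bears: freight 1193.11 + insurance 247.65 + destination terminal 613.12 + brokerage 90.89 + delivery 1483.18 + duty 35369.92 = 38997.87
Landed cost = invoice 32588.88 + 38997.87 = 71586.75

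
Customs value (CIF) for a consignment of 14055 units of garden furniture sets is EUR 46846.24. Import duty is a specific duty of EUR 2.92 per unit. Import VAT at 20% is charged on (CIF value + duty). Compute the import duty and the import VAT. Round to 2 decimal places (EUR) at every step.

Import duty: EUR 41040.60; import VAT: EUR 17577.37

Import duty = 14055 × 2.92 = 41040.60
VAT base = CIF + duty = 46846.24 + 41040.60 = 87886.84
Import VAT = 87886.84 × 20% = 17577.37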